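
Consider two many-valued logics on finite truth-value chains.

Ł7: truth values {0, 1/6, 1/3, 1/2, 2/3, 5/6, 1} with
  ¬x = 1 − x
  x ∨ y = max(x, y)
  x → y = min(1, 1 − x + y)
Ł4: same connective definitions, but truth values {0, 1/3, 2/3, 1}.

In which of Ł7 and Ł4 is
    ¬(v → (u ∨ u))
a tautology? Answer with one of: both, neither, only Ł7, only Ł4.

neither

In Ł7: at u = 0, v = 0 the value is 0 — not a tautology.
In Ł4: at u = 0, v = 0 the value is 0 — not a tautology.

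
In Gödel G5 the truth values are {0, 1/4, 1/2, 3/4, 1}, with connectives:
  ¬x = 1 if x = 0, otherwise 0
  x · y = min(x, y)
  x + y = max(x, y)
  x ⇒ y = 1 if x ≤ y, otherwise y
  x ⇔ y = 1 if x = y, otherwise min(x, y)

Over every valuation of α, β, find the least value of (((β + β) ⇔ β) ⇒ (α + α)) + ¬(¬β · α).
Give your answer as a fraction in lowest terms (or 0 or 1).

Take α = 1/4, β = 0:
β + β = 0 + 0 = 0
(β + β) ⇔ β = 0 ⇔ 0 = 1
α + α = 1/4 + 1/4 = 1/4
((β + β) ⇔ β) ⇒ (α + α) = 1 ⇒ 1/4 = 1/4
¬β = ¬0 = 1
¬β · α = 1 · 1/4 = 1/4
¬(¬β · α) = ¬1/4 = 0
(((β + β) ⇔ β) ⇒ (α + α)) + ¬(¬β · α) = 1/4 + 0 = 1/4
No assignment yields a value below 1/4, so this is the minimum.

1/4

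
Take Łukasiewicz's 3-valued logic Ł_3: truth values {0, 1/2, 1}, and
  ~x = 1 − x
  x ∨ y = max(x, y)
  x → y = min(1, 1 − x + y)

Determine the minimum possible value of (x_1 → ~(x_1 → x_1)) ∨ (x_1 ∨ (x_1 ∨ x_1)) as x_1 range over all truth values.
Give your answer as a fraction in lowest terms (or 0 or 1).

Take x_1 = 1/2:
x_1 → x_1 = 1/2 → 1/2 = 1
~(x_1 → x_1) = ~1 = 0
x_1 → ~(x_1 → x_1) = 1/2 → 0 = 1/2
x_1 ∨ x_1 = 1/2 ∨ 1/2 = 1/2
x_1 ∨ (x_1 ∨ x_1) = 1/2 ∨ 1/2 = 1/2
(x_1 → ~(x_1 → x_1)) ∨ (x_1 ∨ (x_1 ∨ x_1)) = 1/2 ∨ 1/2 = 1/2
No assignment yields a value below 1/2, so this is the minimum.

1/2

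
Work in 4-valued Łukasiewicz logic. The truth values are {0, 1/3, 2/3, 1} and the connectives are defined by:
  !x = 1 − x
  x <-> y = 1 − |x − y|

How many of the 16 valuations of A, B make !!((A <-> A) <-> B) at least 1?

4

A = 0, B = 0 ↦ 0  <
A = 0, B = 1/3 ↦ 1/3  <
A = 0, B = 2/3 ↦ 2/3  <
A = 0, B = 1 ↦ 1  ≥
A = 1/3, B = 0 ↦ 0  <
A = 1/3, B = 1/3 ↦ 1/3  <
A = 1/3, B = 2/3 ↦ 2/3  <
A = 1/3, B = 1 ↦ 1  ≥
A = 2/3, B = 0 ↦ 0  <
A = 2/3, B = 1/3 ↦ 1/3  <
A = 2/3, B = 2/3 ↦ 2/3  <
A = 2/3, B = 1 ↦ 1  ≥
A = 1, B = 0 ↦ 0  <
A = 1, B = 1/3 ↦ 1/3  <
A = 1, B = 2/3 ↦ 2/3  <
A = 1, B = 1 ↦ 1  ≥
So 4 of the 16 assignments meet the threshold.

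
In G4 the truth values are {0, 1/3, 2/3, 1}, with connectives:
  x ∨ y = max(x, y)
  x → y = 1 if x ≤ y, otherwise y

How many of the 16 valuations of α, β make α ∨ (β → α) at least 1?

α = 0, β = 0 ↦ 1  ≥
α = 0, β = 1/3 ↦ 0  <
α = 0, β = 2/3 ↦ 0  <
α = 0, β = 1 ↦ 0  <
α = 1/3, β = 0 ↦ 1  ≥
α = 1/3, β = 1/3 ↦ 1  ≥
α = 1/3, β = 2/3 ↦ 1/3  <
α = 1/3, β = 1 ↦ 1/3  <
α = 2/3, β = 0 ↦ 1  ≥
α = 2/3, β = 1/3 ↦ 1  ≥
α = 2/3, β = 2/3 ↦ 1  ≥
α = 2/3, β = 1 ↦ 2/3  <
α = 1, β = 0 ↦ 1  ≥
α = 1, β = 1/3 ↦ 1  ≥
α = 1, β = 2/3 ↦ 1  ≥
α = 1, β = 1 ↦ 1  ≥
So 10 of the 16 assignments meet the threshold.

10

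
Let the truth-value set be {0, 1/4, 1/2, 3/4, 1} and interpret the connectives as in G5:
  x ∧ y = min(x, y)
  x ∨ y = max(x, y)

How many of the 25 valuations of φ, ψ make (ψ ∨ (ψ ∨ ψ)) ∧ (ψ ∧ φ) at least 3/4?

value 1: 1 assignment (counts)
value 3/4: 3 assignments (counts)
value 1/2: 5 assignments
value 1/4: 7 assignments
value 0: 9 assignments
So 4 of the 25 assignments meet the threshold.

4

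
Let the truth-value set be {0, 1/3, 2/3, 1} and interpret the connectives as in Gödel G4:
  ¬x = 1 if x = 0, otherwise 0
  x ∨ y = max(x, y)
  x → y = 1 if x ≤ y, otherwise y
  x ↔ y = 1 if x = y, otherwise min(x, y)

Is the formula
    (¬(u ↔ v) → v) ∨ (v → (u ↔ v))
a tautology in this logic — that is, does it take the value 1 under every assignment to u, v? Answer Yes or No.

Counterexample: take u = 0, v = 1/3.
u ↔ v = 0 ↔ 1/3 = 0
¬(u ↔ v) = ¬0 = 1
¬(u ↔ v) → v = 1 → 1/3 = 1/3
u ↔ v = 0 ↔ 1/3 = 0
v → (u ↔ v) = 1/3 → 0 = 0
(¬(u ↔ v) → v) ∨ (v → (u ↔ v)) = 1/3 ∨ 0 = 1/3
This gives 1/3 ≠ 1.

No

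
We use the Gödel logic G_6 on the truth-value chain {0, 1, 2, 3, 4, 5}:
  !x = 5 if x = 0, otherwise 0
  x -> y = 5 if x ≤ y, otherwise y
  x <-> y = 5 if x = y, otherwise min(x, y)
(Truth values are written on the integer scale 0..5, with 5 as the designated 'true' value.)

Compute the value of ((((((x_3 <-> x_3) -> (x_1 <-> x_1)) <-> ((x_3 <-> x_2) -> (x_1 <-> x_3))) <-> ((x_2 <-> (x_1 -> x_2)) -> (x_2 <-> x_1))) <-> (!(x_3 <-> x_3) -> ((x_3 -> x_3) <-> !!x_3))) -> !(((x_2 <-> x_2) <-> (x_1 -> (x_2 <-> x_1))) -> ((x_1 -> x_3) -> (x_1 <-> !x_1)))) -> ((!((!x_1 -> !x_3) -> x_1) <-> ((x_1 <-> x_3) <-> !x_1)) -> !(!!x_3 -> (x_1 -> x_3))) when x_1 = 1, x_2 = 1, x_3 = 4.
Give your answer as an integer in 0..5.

0

x_3 <-> x_3 = 4 <-> 4 = 5
x_1 <-> x_1 = 1 <-> 1 = 5
(x_3 <-> x_3) -> (x_1 <-> x_1) = 5 -> 5 = 5
x_3 <-> x_2 = 4 <-> 1 = 1
x_1 <-> x_3 = 1 <-> 4 = 1
(x_3 <-> x_2) -> (x_1 <-> x_3) = 1 -> 1 = 5
((x_3 <-> x_3) -> (x_1 <-> x_1)) <-> ((x_3 <-> x_2) -> (x_1 <-> x_3)) = 5 <-> 5 = 5
x_1 -> x_2 = 1 -> 1 = 5
x_2 <-> (x_1 -> x_2) = 1 <-> 5 = 1
x_2 <-> x_1 = 1 <-> 1 = 5
(x_2 <-> (x_1 -> x_2)) -> (x_2 <-> x_1) = 1 -> 5 = 5
(((x_3 <-> x_3) -> (x_1 <-> x_1)) <-> ((x_3 <-> x_2) -> (x_1 <-> x_3))) <-> ((x_2 <-> (x_1 -> x_2)) -> (x_2 <-> x_1)) = 5 <-> 5 = 5
x_3 <-> x_3 = 4 <-> 4 = 5
!(x_3 <-> x_3) = !5 = 0
x_3 -> x_3 = 4 -> 4 = 5
!x_3 = !4 = 0
!!x_3 = !0 = 5
(x_3 -> x_3) <-> !!x_3 = 5 <-> 5 = 5
!(x_3 <-> x_3) -> ((x_3 -> x_3) <-> !!x_3) = 0 -> 5 = 5
((((x_3 <-> x_3) -> (x_1 <-> x_1)) <-> ((x_3 <-> x_2) -> (x_1 <-> x_3))) <-> ((x_2 <-> (x_1 -> x_2)) -> (x_2 <-> x_1))) <-> (!(x_3 <-> x_3) -> ((x_3 -> x_3) <-> !!x_3)) = 5 <-> 5 = 5
x_2 <-> x_2 = 1 <-> 1 = 5
x_2 <-> x_1 = 1 <-> 1 = 5
x_1 -> (x_2 <-> x_1) = 1 -> 5 = 5
(x_2 <-> x_2) <-> (x_1 -> (x_2 <-> x_1)) = 5 <-> 5 = 5
x_1 -> x_3 = 1 -> 4 = 5
!x_1 = !1 = 0
x_1 <-> !x_1 = 1 <-> 0 = 0
(x_1 -> x_3) -> (x_1 <-> !x_1) = 5 -> 0 = 0
((x_2 <-> x_2) <-> (x_1 -> (x_2 <-> x_1))) -> ((x_1 -> x_3) -> (x_1 <-> !x_1)) = 5 -> 0 = 0
!(((x_2 <-> x_2) <-> (x_1 -> (x_2 <-> x_1))) -> ((x_1 -> x_3) -> (x_1 <-> !x_1))) = !0 = 5
(((((x_3 <-> x_3) -> (x_1 <-> x_1)) <-> ((x_3 <-> x_2) -> (x_1 <-> x_3))) <-> ((x_2 <-> (x_1 -> x_2)) -> (x_2 <-> x_1))) <-> (!(x_3 <-> x_3) -> ((x_3 -> x_3) <-> !!x_3))) -> !(((x_2 <-> x_2) <-> (x_1 -> (x_2 <-> x_1))) -> ((x_1 -> x_3) -> (x_1 <-> !x_1))) = 5 -> 5 = 5
!x_1 = !1 = 0
!x_3 = !4 = 0
!x_1 -> !x_3 = 0 -> 0 = 5
(!x_1 -> !x_3) -> x_1 = 5 -> 1 = 1
!((!x_1 -> !x_3) -> x_1) = !1 = 0
x_1 <-> x_3 = 1 <-> 4 = 1
!x_1 = !1 = 0
(x_1 <-> x_3) <-> !x_1 = 1 <-> 0 = 0
!((!x_1 -> !x_3) -> x_1) <-> ((x_1 <-> x_3) <-> !x_1) = 0 <-> 0 = 5
!x_3 = !4 = 0
!!x_3 = !0 = 5
x_1 -> x_3 = 1 -> 4 = 5
!!x_3 -> (x_1 -> x_3) = 5 -> 5 = 5
!(!!x_3 -> (x_1 -> x_3)) = !5 = 0
(!((!x_1 -> !x_3) -> x_1) <-> ((x_1 <-> x_3) <-> !x_1)) -> !(!!x_3 -> (x_1 -> x_3)) = 5 -> 0 = 0
((((((x_3 <-> x_3) -> (x_1 <-> x_1)) <-> ((x_3 <-> x_2) -> (x_1 <-> x_3))) <-> ((x_2 <-> (x_1 -> x_2)) -> (x_2 <-> x_1))) <-> (!(x_3 <-> x_3) -> ((x_3 -> x_3) <-> !!x_3))) -> !(((x_2 <-> x_2) <-> (x_1 -> (x_2 <-> x_1))) -> ((x_1 -> x_3) -> (x_1 <-> !x_1)))) -> ((!((!x_1 -> !x_3) -> x_1) <-> ((x_1 <-> x_3) <-> !x_1)) -> !(!!x_3 -> (x_1 -> x_3))) = 5 -> 0 = 0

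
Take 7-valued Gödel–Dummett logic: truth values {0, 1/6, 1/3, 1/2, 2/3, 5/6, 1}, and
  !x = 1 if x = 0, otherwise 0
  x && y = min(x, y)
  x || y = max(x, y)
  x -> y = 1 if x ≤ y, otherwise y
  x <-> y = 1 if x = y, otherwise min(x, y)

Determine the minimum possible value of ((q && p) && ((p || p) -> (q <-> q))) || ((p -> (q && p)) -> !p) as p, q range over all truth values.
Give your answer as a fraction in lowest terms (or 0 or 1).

1/6

Take p = 1/6, q = 1/6:
q && p = 1/6 && 1/6 = 1/6
p || p = 1/6 || 1/6 = 1/6
q <-> q = 1/6 <-> 1/6 = 1
(p || p) -> (q <-> q) = 1/6 -> 1 = 1
(q && p) && ((p || p) -> (q <-> q)) = 1/6 && 1 = 1/6
q && p = 1/6 && 1/6 = 1/6
p -> (q && p) = 1/6 -> 1/6 = 1
!p = !1/6 = 0
(p -> (q && p)) -> !p = 1 -> 0 = 0
((q && p) && ((p || p) -> (q <-> q))) || ((p -> (q && p)) -> !p) = 1/6 || 0 = 1/6
No assignment yields a value below 1/6, so this is the minimum.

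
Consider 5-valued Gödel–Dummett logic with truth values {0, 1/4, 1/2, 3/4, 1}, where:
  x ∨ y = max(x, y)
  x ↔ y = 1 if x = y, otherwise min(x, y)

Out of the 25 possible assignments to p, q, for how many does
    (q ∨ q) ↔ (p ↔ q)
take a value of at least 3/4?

value 1: 11 assignments (counts)
value 3/4: 2 assignments (counts)
value 1/2: 3 assignments
value 1/4: 4 assignments
value 0: 5 assignments
So 13 of the 25 assignments meet the threshold.

13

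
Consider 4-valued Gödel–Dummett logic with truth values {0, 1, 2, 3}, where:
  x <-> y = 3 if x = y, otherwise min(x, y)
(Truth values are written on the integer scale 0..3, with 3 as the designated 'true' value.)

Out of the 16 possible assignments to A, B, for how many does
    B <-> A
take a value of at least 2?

A = 0, B = 0 ↦ 3  ≥
A = 0, B = 1 ↦ 0  <
A = 0, B = 2 ↦ 0  <
A = 0, B = 3 ↦ 0  <
A = 1, B = 0 ↦ 0  <
A = 1, B = 1 ↦ 3  ≥
A = 1, B = 2 ↦ 1  <
A = 1, B = 3 ↦ 1  <
A = 2, B = 0 ↦ 0  <
A = 2, B = 1 ↦ 1  <
A = 2, B = 2 ↦ 3  ≥
A = 2, B = 3 ↦ 2  ≥
A = 3, B = 0 ↦ 0  <
A = 3, B = 1 ↦ 1  <
A = 3, B = 2 ↦ 2  ≥
A = 3, B = 3 ↦ 3  ≥
So 6 of the 16 assignments meet the threshold.

6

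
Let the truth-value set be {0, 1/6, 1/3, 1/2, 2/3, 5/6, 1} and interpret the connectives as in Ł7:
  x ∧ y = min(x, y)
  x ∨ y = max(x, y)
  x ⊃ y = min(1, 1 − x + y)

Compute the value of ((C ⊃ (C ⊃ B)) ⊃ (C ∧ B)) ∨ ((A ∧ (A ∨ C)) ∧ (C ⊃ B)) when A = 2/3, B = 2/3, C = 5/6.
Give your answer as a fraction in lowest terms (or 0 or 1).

C ⊃ B = 5/6 ⊃ 2/3 = 5/6
C ⊃ (C ⊃ B) = 5/6 ⊃ 5/6 = 1
C ∧ B = 5/6 ∧ 2/3 = 2/3
(C ⊃ (C ⊃ B)) ⊃ (C ∧ B) = 1 ⊃ 2/3 = 2/3
A ∨ C = 2/3 ∨ 5/6 = 5/6
A ∧ (A ∨ C) = 2/3 ∧ 5/6 = 2/3
C ⊃ B = 5/6 ⊃ 2/3 = 5/6
(A ∧ (A ∨ C)) ∧ (C ⊃ B) = 2/3 ∧ 5/6 = 2/3
((C ⊃ (C ⊃ B)) ⊃ (C ∧ B)) ∨ ((A ∧ (A ∨ C)) ∧ (C ⊃ B)) = 2/3 ∨ 2/3 = 2/3

2/3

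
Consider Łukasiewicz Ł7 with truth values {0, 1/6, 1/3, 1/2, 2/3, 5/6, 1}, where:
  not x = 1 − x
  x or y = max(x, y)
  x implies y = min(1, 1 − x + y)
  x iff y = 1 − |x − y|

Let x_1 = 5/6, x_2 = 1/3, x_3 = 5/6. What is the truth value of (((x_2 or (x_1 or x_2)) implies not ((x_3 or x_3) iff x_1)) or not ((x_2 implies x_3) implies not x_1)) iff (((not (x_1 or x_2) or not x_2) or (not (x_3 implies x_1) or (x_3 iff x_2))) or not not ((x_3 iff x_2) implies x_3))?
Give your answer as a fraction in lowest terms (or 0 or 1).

5/6

x_1 or x_2 = 5/6 or 1/3 = 5/6
x_2 or (x_1 or x_2) = 1/3 or 5/6 = 5/6
x_3 or x_3 = 5/6 or 5/6 = 5/6
(x_3 or x_3) iff x_1 = 5/6 iff 5/6 = 1
not ((x_3 or x_3) iff x_1) = not 1 = 0
(x_2 or (x_1 or x_2)) implies not ((x_3 or x_3) iff x_1) = 5/6 implies 0 = 1/6
x_2 implies x_3 = 1/3 implies 5/6 = 1
not x_1 = not 5/6 = 1/6
(x_2 implies x_3) implies not x_1 = 1 implies 1/6 = 1/6
not ((x_2 implies x_3) implies not x_1) = not 1/6 = 5/6
((x_2 or (x_1 or x_2)) implies not ((x_3 or x_3) iff x_1)) or not ((x_2 implies x_3) implies not x_1) = 1/6 or 5/6 = 5/6
x_1 or x_2 = 5/6 or 1/3 = 5/6
not (x_1 or x_2) = not 5/6 = 1/6
not x_2 = not 1/3 = 2/3
not (x_1 or x_2) or not x_2 = 1/6 or 2/3 = 2/3
x_3 implies x_1 = 5/6 implies 5/6 = 1
not (x_3 implies x_1) = not 1 = 0
x_3 iff x_2 = 5/6 iff 1/3 = 1/2
not (x_3 implies x_1) or (x_3 iff x_2) = 0 or 1/2 = 1/2
(not (x_1 or x_2) or not x_2) or (not (x_3 implies x_1) or (x_3 iff x_2)) = 2/3 or 1/2 = 2/3
x_3 iff x_2 = 5/6 iff 1/3 = 1/2
(x_3 iff x_2) implies x_3 = 1/2 implies 5/6 = 1
not ((x_3 iff x_2) implies x_3) = not 1 = 0
not not ((x_3 iff x_2) implies x_3) = not 0 = 1
((not (x_1 or x_2) or not x_2) or (not (x_3 implies x_1) or (x_3 iff x_2))) or not not ((x_3 iff x_2) implies x_3) = 2/3 or 1 = 1
(((x_2 or (x_1 or x_2)) implies not ((x_3 or x_3) iff x_1)) or not ((x_2 implies x_3) implies not x_1)) iff (((not (x_1 or x_2) or not x_2) or (not (x_3 implies x_1) or (x_3 iff x_2))) or not not ((x_3 iff x_2) implies x_3)) = 5/6 iff 1 = 5/6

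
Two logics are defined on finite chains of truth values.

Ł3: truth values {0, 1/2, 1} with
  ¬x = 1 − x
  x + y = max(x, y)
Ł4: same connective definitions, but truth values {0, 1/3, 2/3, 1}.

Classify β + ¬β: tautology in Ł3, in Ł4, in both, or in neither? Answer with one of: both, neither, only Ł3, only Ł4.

neither

In Ł3: at β = 1/2 the value is 1/2 — not a tautology.
In Ł4: at β = 1/3 the value is 2/3 — not a tautology.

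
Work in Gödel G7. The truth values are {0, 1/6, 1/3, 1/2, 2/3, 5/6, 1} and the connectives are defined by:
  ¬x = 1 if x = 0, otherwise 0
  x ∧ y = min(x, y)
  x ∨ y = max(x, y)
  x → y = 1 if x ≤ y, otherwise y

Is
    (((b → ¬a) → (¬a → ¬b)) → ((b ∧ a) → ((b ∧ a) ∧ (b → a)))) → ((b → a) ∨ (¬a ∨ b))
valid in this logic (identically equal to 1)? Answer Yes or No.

No

Counterexample: take a = 1/6, b = 1/3.
¬a = ¬1/6 = 0
b → ¬a = 1/3 → 0 = 0
¬a = ¬1/6 = 0
¬b = ¬1/3 = 0
¬a → ¬b = 0 → 0 = 1
(b → ¬a) → (¬a → ¬b) = 0 → 1 = 1
b ∧ a = 1/3 ∧ 1/6 = 1/6
b ∧ a = 1/3 ∧ 1/6 = 1/6
b → a = 1/3 → 1/6 = 1/6
(b ∧ a) ∧ (b → a) = 1/6 ∧ 1/6 = 1/6
(b ∧ a) → ((b ∧ a) ∧ (b → a)) = 1/6 → 1/6 = 1
((b → ¬a) → (¬a → ¬b)) → ((b ∧ a) → ((b ∧ a) ∧ (b → a))) = 1 → 1 = 1
b → a = 1/3 → 1/6 = 1/6
¬a = ¬1/6 = 0
¬a ∨ b = 0 ∨ 1/3 = 1/3
(b → a) ∨ (¬a ∨ b) = 1/6 ∨ 1/3 = 1/3
(((b → ¬a) → (¬a → ¬b)) → ((b ∧ a) → ((b ∧ a) ∧ (b → a)))) → ((b → a) ∨ (¬a ∨ b)) = 1 → 1/3 = 1/3
This gives 1/3 ≠ 1.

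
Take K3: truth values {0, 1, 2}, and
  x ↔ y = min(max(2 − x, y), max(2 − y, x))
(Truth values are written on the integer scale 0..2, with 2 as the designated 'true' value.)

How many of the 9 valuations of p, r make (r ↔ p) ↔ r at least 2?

2

p = 0, r = 0 ↦ 0  <
p = 0, r = 1 ↦ 1  <
p = 0, r = 2 ↦ 0  <
p = 1, r = 0 ↦ 1  <
p = 1, r = 1 ↦ 1  <
p = 1, r = 2 ↦ 1  <
p = 2, r = 0 ↦ 2  ≥
p = 2, r = 1 ↦ 1  <
p = 2, r = 2 ↦ 2  ≥
So 2 of the 9 assignments meet the threshold.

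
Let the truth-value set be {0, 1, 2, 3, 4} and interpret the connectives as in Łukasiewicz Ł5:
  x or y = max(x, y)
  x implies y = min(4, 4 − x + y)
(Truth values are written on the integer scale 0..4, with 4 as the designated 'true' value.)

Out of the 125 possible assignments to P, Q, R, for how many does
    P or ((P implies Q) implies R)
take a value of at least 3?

84

value 4: 55 assignments (counts)
value 3: 29 assignments (counts)
value 2: 22 assignments
value 1: 14 assignments
value 0: 5 assignments
So 84 of the 125 assignments meet the threshold.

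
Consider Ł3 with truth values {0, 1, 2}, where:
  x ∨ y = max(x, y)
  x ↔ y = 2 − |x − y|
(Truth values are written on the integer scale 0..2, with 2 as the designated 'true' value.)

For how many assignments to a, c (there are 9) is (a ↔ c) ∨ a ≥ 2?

5

a = 0, c = 0 ↦ 2  ≥
a = 0, c = 1 ↦ 1  <
a = 0, c = 2 ↦ 0  <
a = 1, c = 0 ↦ 1  <
a = 1, c = 1 ↦ 2  ≥
a = 1, c = 2 ↦ 1  <
a = 2, c = 0 ↦ 2  ≥
a = 2, c = 1 ↦ 2  ≥
a = 2, c = 2 ↦ 2  ≥
So 5 of the 9 assignments meet the threshold.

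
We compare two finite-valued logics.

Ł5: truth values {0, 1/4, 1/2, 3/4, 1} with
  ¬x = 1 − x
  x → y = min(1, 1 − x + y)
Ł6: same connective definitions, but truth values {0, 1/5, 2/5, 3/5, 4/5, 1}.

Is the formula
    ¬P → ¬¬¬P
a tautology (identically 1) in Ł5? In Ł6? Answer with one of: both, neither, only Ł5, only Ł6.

In Ł5: every assignment gives 1 — tautology.
In Ł6: every assignment gives 1 — tautology.

both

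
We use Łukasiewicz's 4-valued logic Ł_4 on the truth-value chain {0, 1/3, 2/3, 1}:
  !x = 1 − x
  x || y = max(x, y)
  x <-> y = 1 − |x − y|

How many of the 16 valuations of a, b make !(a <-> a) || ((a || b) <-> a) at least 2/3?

a = 0, b = 0 ↦ 1  ≥
a = 0, b = 1/3 ↦ 2/3  ≥
a = 0, b = 2/3 ↦ 1/3  <
a = 0, b = 1 ↦ 0  <
a = 1/3, b = 0 ↦ 1  ≥
a = 1/3, b = 1/3 ↦ 1  ≥
a = 1/3, b = 2/3 ↦ 2/3  ≥
a = 1/3, b = 1 ↦ 1/3  <
a = 2/3, b = 0 ↦ 1  ≥
a = 2/3, b = 1/3 ↦ 1  ≥
a = 2/3, b = 2/3 ↦ 1  ≥
a = 2/3, b = 1 ↦ 2/3  ≥
a = 1, b = 0 ↦ 1  ≥
a = 1, b = 1/3 ↦ 1  ≥
a = 1, b = 2/3 ↦ 1  ≥
a = 1, b = 1 ↦ 1  ≥
So 13 of the 16 assignments meet the threshold.

13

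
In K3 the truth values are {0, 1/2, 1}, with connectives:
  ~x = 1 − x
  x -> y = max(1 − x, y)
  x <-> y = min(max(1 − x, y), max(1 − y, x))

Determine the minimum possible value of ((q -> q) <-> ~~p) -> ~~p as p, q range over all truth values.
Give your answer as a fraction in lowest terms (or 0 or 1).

Take p = 0, q = 1/2:
q -> q = 1/2 -> 1/2 = 1/2
~p = ~0 = 1
~~p = ~1 = 0
(q -> q) <-> ~~p = 1/2 <-> 0 = 1/2
~p = ~0 = 1
~~p = ~1 = 0
((q -> q) <-> ~~p) -> ~~p = 1/2 -> 0 = 1/2
No assignment yields a value below 1/2, so this is the minimum.

1/2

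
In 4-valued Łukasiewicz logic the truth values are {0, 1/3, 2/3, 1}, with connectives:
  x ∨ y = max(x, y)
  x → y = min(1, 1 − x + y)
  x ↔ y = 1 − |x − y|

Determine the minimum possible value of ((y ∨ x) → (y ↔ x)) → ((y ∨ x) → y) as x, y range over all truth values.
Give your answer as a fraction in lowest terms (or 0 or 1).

Take x = 1/3, y = 0:
y ∨ x = 0 ∨ 1/3 = 1/3
y ↔ x = 0 ↔ 1/3 = 2/3
(y ∨ x) → (y ↔ x) = 1/3 → 2/3 = 1
y ∨ x = 0 ∨ 1/3 = 1/3
(y ∨ x) → y = 1/3 → 0 = 2/3
((y ∨ x) → (y ↔ x)) → ((y ∨ x) → y) = 1 → 2/3 = 2/3
No assignment yields a value below 2/3, so this is the minimum.

2/3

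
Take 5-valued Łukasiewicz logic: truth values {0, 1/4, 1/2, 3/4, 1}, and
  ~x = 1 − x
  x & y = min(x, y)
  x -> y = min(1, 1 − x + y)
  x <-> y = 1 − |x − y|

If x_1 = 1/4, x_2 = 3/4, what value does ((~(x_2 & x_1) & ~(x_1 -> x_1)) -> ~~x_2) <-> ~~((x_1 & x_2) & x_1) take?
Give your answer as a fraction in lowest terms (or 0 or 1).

1/4

x_2 & x_1 = 3/4 & 1/4 = 1/4
~(x_2 & x_1) = ~1/4 = 3/4
x_1 -> x_1 = 1/4 -> 1/4 = 1
~(x_1 -> x_1) = ~1 = 0
~(x_2 & x_1) & ~(x_1 -> x_1) = 3/4 & 0 = 0
~x_2 = ~3/4 = 1/4
~~x_2 = ~1/4 = 3/4
(~(x_2 & x_1) & ~(x_1 -> x_1)) -> ~~x_2 = 0 -> 3/4 = 1
x_1 & x_2 = 1/4 & 3/4 = 1/4
(x_1 & x_2) & x_1 = 1/4 & 1/4 = 1/4
~((x_1 & x_2) & x_1) = ~1/4 = 3/4
~~((x_1 & x_2) & x_1) = ~3/4 = 1/4
((~(x_2 & x_1) & ~(x_1 -> x_1)) -> ~~x_2) <-> ~~((x_1 & x_2) & x_1) = 1 <-> 1/4 = 1/4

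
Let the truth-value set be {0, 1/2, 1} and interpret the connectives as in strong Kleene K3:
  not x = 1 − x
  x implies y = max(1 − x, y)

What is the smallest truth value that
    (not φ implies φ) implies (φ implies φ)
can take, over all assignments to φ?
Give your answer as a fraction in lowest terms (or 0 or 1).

1/2

Take φ = 1/2:
not φ = not 1/2 = 1/2
not φ implies φ = 1/2 implies 1/2 = 1/2
φ implies φ = 1/2 implies 1/2 = 1/2
(not φ implies φ) implies (φ implies φ) = 1/2 implies 1/2 = 1/2
No assignment yields a value below 1/2, so this is the minimum.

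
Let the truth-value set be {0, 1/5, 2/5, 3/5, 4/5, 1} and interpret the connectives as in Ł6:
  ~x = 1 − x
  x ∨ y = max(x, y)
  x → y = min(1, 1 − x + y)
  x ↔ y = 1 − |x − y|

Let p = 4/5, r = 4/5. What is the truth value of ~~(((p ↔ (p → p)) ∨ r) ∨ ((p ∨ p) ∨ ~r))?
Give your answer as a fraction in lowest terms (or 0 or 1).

4/5

p → p = 4/5 → 4/5 = 1
p ↔ (p → p) = 4/5 ↔ 1 = 4/5
(p ↔ (p → p)) ∨ r = 4/5 ∨ 4/5 = 4/5
p ∨ p = 4/5 ∨ 4/5 = 4/5
~r = ~4/5 = 1/5
(p ∨ p) ∨ ~r = 4/5 ∨ 1/5 = 4/5
((p ↔ (p → p)) ∨ r) ∨ ((p ∨ p) ∨ ~r) = 4/5 ∨ 4/5 = 4/5
~(((p ↔ (p → p)) ∨ r) ∨ ((p ∨ p) ∨ ~r)) = ~4/5 = 1/5
~~(((p ↔ (p → p)) ∨ r) ∨ ((p ∨ p) ∨ ~r)) = ~1/5 = 4/5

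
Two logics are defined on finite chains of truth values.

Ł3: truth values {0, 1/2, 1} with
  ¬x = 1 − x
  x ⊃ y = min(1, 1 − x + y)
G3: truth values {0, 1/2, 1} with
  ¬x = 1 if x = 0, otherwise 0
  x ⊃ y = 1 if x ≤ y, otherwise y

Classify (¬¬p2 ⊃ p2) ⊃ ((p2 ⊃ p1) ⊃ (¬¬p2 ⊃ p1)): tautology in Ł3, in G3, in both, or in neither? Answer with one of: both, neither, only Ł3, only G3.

both

In Ł3: every assignment gives 1 — tautology.
In G3: every assignment gives 1 — tautology.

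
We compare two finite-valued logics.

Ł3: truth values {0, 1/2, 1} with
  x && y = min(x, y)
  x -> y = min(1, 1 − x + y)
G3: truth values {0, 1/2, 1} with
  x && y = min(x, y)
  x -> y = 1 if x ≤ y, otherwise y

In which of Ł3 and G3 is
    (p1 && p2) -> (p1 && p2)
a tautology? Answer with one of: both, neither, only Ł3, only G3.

In Ł3: every assignment gives 1 — tautology.
In G3: every assignment gives 1 — tautology.

both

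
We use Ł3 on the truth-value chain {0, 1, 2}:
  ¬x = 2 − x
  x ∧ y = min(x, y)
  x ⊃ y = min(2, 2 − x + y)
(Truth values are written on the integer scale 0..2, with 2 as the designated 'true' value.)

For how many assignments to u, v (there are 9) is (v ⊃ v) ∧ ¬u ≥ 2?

u = 0, v = 0 ↦ 2  ≥
u = 0, v = 1 ↦ 2  ≥
u = 0, v = 2 ↦ 2  ≥
u = 1, v = 0 ↦ 1  <
u = 1, v = 1 ↦ 1  <
u = 1, v = 2 ↦ 1  <
u = 2, v = 0 ↦ 0  <
u = 2, v = 1 ↦ 0  <
u = 2, v = 2 ↦ 0  <
So 3 of the 9 assignments meet the threshold.

3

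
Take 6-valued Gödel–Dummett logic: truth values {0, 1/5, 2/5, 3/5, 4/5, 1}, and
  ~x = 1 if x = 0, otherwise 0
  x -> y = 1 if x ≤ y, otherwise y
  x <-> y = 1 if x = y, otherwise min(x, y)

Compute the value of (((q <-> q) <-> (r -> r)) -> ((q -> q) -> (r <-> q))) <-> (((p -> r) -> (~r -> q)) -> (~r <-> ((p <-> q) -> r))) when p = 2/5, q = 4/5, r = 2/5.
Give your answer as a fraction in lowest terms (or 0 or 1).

q <-> q = 4/5 <-> 4/5 = 1
r -> r = 2/5 -> 2/5 = 1
(q <-> q) <-> (r -> r) = 1 <-> 1 = 1
q -> q = 4/5 -> 4/5 = 1
r <-> q = 2/5 <-> 4/5 = 2/5
(q -> q) -> (r <-> q) = 1 -> 2/5 = 2/5
((q <-> q) <-> (r -> r)) -> ((q -> q) -> (r <-> q)) = 1 -> 2/5 = 2/5
p -> r = 2/5 -> 2/5 = 1
~r = ~2/5 = 0
~r -> q = 0 -> 4/5 = 1
(p -> r) -> (~r -> q) = 1 -> 1 = 1
~r = ~2/5 = 0
p <-> q = 2/5 <-> 4/5 = 2/5
(p <-> q) -> r = 2/5 -> 2/5 = 1
~r <-> ((p <-> q) -> r) = 0 <-> 1 = 0
((p -> r) -> (~r -> q)) -> (~r <-> ((p <-> q) -> r)) = 1 -> 0 = 0
(((q <-> q) <-> (r -> r)) -> ((q -> q) -> (r <-> q))) <-> (((p -> r) -> (~r -> q)) -> (~r <-> ((p <-> q) -> r))) = 2/5 <-> 0 = 0

0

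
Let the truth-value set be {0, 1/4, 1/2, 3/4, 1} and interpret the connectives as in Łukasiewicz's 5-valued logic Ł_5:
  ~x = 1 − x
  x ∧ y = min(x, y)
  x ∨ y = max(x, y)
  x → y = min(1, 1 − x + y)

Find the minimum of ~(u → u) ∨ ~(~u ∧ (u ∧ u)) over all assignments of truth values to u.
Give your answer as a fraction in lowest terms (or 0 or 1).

1/2

Take u = 1/2:
u → u = 1/2 → 1/2 = 1
~(u → u) = ~1 = 0
~u = ~1/2 = 1/2
u ∧ u = 1/2 ∧ 1/2 = 1/2
~u ∧ (u ∧ u) = 1/2 ∧ 1/2 = 1/2
~(~u ∧ (u ∧ u)) = ~1/2 = 1/2
~(u → u) ∨ ~(~u ∧ (u ∧ u)) = 0 ∨ 1/2 = 1/2
No assignment yields a value below 1/2, so this is the minimum.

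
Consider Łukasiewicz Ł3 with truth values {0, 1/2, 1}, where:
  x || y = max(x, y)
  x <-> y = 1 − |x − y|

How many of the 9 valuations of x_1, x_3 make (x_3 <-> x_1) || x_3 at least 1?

x_1 = 0, x_3 = 0 ↦ 1  ≥
x_1 = 0, x_3 = 1/2 ↦ 1/2  <
x_1 = 0, x_3 = 1 ↦ 1  ≥
x_1 = 1/2, x_3 = 0 ↦ 1/2  <
x_1 = 1/2, x_3 = 1/2 ↦ 1  ≥
x_1 = 1/2, x_3 = 1 ↦ 1  ≥
x_1 = 1, x_3 = 0 ↦ 0  <
x_1 = 1, x_3 = 1/2 ↦ 1/2  <
x_1 = 1, x_3 = 1 ↦ 1  ≥
So 5 of the 9 assignments meet the threshold.

5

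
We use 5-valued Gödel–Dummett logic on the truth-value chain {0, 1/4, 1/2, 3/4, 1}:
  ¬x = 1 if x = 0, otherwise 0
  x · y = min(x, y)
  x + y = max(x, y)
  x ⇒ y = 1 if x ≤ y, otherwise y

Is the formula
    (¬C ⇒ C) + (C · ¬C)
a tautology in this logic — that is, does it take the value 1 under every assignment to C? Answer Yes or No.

Counterexample: take C = 0.
¬C = ¬0 = 1
¬C ⇒ C = 1 ⇒ 0 = 0
¬C = ¬0 = 1
C · ¬C = 0 · 1 = 0
(¬C ⇒ C) + (C · ¬C) = 0 + 0 = 0
This gives 0 ≠ 1.

No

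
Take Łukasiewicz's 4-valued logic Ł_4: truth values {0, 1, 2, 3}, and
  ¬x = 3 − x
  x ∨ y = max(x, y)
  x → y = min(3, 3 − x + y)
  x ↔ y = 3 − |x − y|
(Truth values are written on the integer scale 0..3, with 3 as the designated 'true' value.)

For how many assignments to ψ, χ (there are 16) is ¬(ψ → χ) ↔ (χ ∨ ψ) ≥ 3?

ψ = 0, χ = 0 ↦ 3  ≥
ψ = 0, χ = 1 ↦ 2  <
ψ = 0, χ = 2 ↦ 1  <
ψ = 0, χ = 3 ↦ 0  <
ψ = 1, χ = 0 ↦ 3  ≥
ψ = 1, χ = 1 ↦ 2  <
ψ = 1, χ = 2 ↦ 1  <
ψ = 1, χ = 3 ↦ 0  <
ψ = 2, χ = 0 ↦ 3  ≥
ψ = 2, χ = 1 ↦ 2  <
ψ = 2, χ = 2 ↦ 1  <
ψ = 2, χ = 3 ↦ 0  <
ψ = 3, χ = 0 ↦ 3  ≥
ψ = 3, χ = 1 ↦ 2  <
ψ = 3, χ = 2 ↦ 1  <
ψ = 3, χ = 3 ↦ 0  <
So 4 of the 16 assignments meet the threshold.

4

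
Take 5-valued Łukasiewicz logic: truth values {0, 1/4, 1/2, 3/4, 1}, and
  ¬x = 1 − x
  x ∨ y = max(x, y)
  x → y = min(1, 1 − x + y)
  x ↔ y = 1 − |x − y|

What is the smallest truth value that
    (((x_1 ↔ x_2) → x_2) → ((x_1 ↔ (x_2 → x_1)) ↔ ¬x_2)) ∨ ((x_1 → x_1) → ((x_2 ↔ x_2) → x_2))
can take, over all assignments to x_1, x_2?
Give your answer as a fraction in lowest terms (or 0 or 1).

Take x_1 = 1, x_2 = 1/2:
x_1 ↔ x_2 = 1 ↔ 1/2 = 1/2
(x_1 ↔ x_2) → x_2 = 1/2 → 1/2 = 1
x_2 → x_1 = 1/2 → 1 = 1
x_1 ↔ (x_2 → x_1) = 1 ↔ 1 = 1
¬x_2 = ¬1/2 = 1/2
(x_1 ↔ (x_2 → x_1)) ↔ ¬x_2 = 1 ↔ 1/2 = 1/2
((x_1 ↔ x_2) → x_2) → ((x_1 ↔ (x_2 → x_1)) ↔ ¬x_2) = 1 → 1/2 = 1/2
x_1 → x_1 = 1 → 1 = 1
x_2 ↔ x_2 = 1/2 ↔ 1/2 = 1
(x_2 ↔ x_2) → x_2 = 1 → 1/2 = 1/2
(x_1 → x_1) → ((x_2 ↔ x_2) → x_2) = 1 → 1/2 = 1/2
(((x_1 ↔ x_2) → x_2) → ((x_1 ↔ (x_2 → x_1)) ↔ ¬x_2)) ∨ ((x_1 → x_1) → ((x_2 ↔ x_2) → x_2)) = 1/2 ∨ 1/2 = 1/2
No assignment yields a value below 1/2, so this is the minimum.

1/2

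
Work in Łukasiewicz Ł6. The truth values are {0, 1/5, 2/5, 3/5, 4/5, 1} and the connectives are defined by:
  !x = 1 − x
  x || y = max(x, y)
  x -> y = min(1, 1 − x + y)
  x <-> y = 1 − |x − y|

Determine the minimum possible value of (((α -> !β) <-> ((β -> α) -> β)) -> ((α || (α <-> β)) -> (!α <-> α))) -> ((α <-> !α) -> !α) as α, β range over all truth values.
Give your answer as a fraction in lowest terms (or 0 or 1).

Take α = 3/5, β = 0:
!β = !0 = 1
α -> !β = 3/5 -> 1 = 1
β -> α = 0 -> 3/5 = 1
(β -> α) -> β = 1 -> 0 = 0
(α -> !β) <-> ((β -> α) -> β) = 1 <-> 0 = 0
α <-> β = 3/5 <-> 0 = 2/5
α || (α <-> β) = 3/5 || 2/5 = 3/5
!α = !3/5 = 2/5
!α <-> α = 2/5 <-> 3/5 = 4/5
(α || (α <-> β)) -> (!α <-> α) = 3/5 -> 4/5 = 1
((α -> !β) <-> ((β -> α) -> β)) -> ((α || (α <-> β)) -> (!α <-> α)) = 0 -> 1 = 1
!α = !3/5 = 2/5
α <-> !α = 3/5 <-> 2/5 = 4/5
!α = !3/5 = 2/5
(α <-> !α) -> !α = 4/5 -> 2/5 = 3/5
(((α -> !β) <-> ((β -> α) -> β)) -> ((α || (α <-> β)) -> (!α <-> α))) -> ((α <-> !α) -> !α) = 1 -> 3/5 = 3/5
No assignment yields a value below 3/5, so this is the minimum.

3/5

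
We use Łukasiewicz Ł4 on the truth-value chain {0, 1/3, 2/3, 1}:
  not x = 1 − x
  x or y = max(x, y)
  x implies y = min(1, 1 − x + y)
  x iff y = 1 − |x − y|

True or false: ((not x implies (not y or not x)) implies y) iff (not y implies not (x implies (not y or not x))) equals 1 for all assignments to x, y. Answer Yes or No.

Counterexample: take x = 2/3, y = 2/3.
not x = not 2/3 = 1/3
not y = not 2/3 = 1/3
not x = not 2/3 = 1/3
not y or not x = 1/3 or 1/3 = 1/3
not x implies (not y or not x) = 1/3 implies 1/3 = 1
(not x implies (not y or not x)) implies y = 1 implies 2/3 = 2/3
not y = not 2/3 = 1/3
not y = not 2/3 = 1/3
not x = not 2/3 = 1/3
not y or not x = 1/3 or 1/3 = 1/3
x implies (not y or not x) = 2/3 implies 1/3 = 2/3
not (x implies (not y or not x)) = not 2/3 = 1/3
not y implies not (x implies (not y or not x)) = 1/3 implies 1/3 = 1
((not x implies (not y or not x)) implies y) iff (not y implies not (x implies (not y or not x))) = 2/3 iff 1 = 2/3
This gives 2/3 ≠ 1.

No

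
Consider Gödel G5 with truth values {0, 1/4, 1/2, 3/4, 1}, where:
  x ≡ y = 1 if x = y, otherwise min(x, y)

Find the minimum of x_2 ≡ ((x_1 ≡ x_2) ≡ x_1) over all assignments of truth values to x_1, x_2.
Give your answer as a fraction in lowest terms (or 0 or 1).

Take x_1 = 0, x_2 = 1/4:
x_1 ≡ x_2 = 0 ≡ 1/4 = 0
(x_1 ≡ x_2) ≡ x_1 = 0 ≡ 0 = 1
x_2 ≡ ((x_1 ≡ x_2) ≡ x_1) = 1/4 ≡ 1 = 1/4
No assignment yields a value below 1/4, so this is the minimum.

1/4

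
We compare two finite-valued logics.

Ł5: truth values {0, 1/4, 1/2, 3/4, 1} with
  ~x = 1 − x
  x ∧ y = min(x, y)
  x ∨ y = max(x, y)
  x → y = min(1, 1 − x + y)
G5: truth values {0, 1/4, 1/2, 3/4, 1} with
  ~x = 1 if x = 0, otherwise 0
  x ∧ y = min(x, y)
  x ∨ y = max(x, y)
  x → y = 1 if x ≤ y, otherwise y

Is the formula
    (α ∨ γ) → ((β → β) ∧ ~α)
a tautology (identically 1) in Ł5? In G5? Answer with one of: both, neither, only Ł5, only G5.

In Ł5: at α = 1/4, β = 0, γ = 1 the value is 3/4 — not a tautology.
In G5: at α = 1/4, β = 0, γ = 0 the value is 0 — not a tautology.

neither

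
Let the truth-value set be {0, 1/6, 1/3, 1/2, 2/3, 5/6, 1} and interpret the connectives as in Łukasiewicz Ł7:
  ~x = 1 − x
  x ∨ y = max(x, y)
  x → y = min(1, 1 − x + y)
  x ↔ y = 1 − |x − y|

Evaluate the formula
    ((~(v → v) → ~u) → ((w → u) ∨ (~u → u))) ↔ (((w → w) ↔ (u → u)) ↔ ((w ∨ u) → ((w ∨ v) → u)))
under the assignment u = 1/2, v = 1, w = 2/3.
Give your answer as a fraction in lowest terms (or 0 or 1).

5/6

v → v = 1 → 1 = 1
~(v → v) = ~1 = 0
~u = ~1/2 = 1/2
~(v → v) → ~u = 0 → 1/2 = 1
w → u = 2/3 → 1/2 = 5/6
~u = ~1/2 = 1/2
~u → u = 1/2 → 1/2 = 1
(w → u) ∨ (~u → u) = 5/6 ∨ 1 = 1
(~(v → v) → ~u) → ((w → u) ∨ (~u → u)) = 1 → 1 = 1
w → w = 2/3 → 2/3 = 1
u → u = 1/2 → 1/2 = 1
(w → w) ↔ (u → u) = 1 ↔ 1 = 1
w ∨ u = 2/3 ∨ 1/2 = 2/3
w ∨ v = 2/3 ∨ 1 = 1
(w ∨ v) → u = 1 → 1/2 = 1/2
(w ∨ u) → ((w ∨ v) → u) = 2/3 → 1/2 = 5/6
((w → w) ↔ (u → u)) ↔ ((w ∨ u) → ((w ∨ v) → u)) = 1 ↔ 5/6 = 5/6
((~(v → v) → ~u) → ((w → u) ∨ (~u → u))) ↔ (((w → w) ↔ (u → u)) ↔ ((w ∨ u) → ((w ∨ v) → u))) = 1 ↔ 5/6 = 5/6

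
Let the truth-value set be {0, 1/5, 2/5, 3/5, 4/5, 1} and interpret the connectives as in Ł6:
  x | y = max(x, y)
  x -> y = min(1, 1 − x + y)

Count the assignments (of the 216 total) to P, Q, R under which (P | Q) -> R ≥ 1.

value 1: 91 assignments (counts)
value 4/5: 35 assignments
value 3/5: 32 assignments
value 2/5: 27 assignments
value 1/5: 20 assignments
value 0: 11 assignments
So 91 of the 216 assignments meet the threshold.

91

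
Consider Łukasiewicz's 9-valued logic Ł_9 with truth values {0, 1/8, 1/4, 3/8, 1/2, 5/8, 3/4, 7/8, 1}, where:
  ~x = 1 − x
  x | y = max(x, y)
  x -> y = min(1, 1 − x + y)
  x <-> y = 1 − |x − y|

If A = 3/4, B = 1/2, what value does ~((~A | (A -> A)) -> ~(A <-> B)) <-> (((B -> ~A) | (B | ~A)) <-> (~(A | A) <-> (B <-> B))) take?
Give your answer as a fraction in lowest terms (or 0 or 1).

3/4

~A = ~3/4 = 1/4
A -> A = 3/4 -> 3/4 = 1
~A | (A -> A) = 1/4 | 1 = 1
A <-> B = 3/4 <-> 1/2 = 3/4
~(A <-> B) = ~3/4 = 1/4
(~A | (A -> A)) -> ~(A <-> B) = 1 -> 1/4 = 1/4
~((~A | (A -> A)) -> ~(A <-> B)) = ~1/4 = 3/4
~A = ~3/4 = 1/4
B -> ~A = 1/2 -> 1/4 = 3/4
~A = ~3/4 = 1/4
B | ~A = 1/2 | 1/4 = 1/2
(B -> ~A) | (B | ~A) = 3/4 | 1/2 = 3/4
A | A = 3/4 | 3/4 = 3/4
~(A | A) = ~3/4 = 1/4
B <-> B = 1/2 <-> 1/2 = 1
~(A | A) <-> (B <-> B) = 1/4 <-> 1 = 1/4
((B -> ~A) | (B | ~A)) <-> (~(A | A) <-> (B <-> B)) = 3/4 <-> 1/4 = 1/2
~((~A | (A -> A)) -> ~(A <-> B)) <-> (((B -> ~A) | (B | ~A)) <-> (~(A | A) <-> (B <-> B))) = 3/4 <-> 1/2 = 3/4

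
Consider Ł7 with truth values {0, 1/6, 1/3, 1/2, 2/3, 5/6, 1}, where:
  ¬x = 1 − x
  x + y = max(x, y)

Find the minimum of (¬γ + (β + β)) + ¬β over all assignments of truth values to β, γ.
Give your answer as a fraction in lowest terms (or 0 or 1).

1/2

Take β = 1/2, γ = 1/2:
¬γ = ¬1/2 = 1/2
β + β = 1/2 + 1/2 = 1/2
¬γ + (β + β) = 1/2 + 1/2 = 1/2
¬β = ¬1/2 = 1/2
(¬γ + (β + β)) + ¬β = 1/2 + 1/2 = 1/2
No assignment yields a value below 1/2, so this is the minimum.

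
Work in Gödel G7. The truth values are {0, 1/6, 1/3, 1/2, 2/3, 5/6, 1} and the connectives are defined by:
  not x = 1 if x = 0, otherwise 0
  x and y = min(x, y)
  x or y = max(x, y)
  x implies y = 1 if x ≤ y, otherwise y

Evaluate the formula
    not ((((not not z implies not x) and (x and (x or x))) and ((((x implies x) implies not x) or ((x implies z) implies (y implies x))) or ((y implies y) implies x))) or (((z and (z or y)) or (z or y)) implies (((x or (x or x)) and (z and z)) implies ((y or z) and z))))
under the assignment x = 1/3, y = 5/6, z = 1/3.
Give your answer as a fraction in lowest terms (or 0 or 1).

not z = not 1/3 = 0
not not z = not 0 = 1
not x = not 1/3 = 0
not not z implies not x = 1 implies 0 = 0
x or x = 1/3 or 1/3 = 1/3
x and (x or x) = 1/3 and 1/3 = 1/3
(not not z implies not x) and (x and (x or x)) = 0 and 1/3 = 0
x implies x = 1/3 implies 1/3 = 1
not x = not 1/3 = 0
(x implies x) implies not x = 1 implies 0 = 0
x implies z = 1/3 implies 1/3 = 1
y implies x = 5/6 implies 1/3 = 1/3
(x implies z) implies (y implies x) = 1 implies 1/3 = 1/3
((x implies x) implies not x) or ((x implies z) implies (y implies x)) = 0 or 1/3 = 1/3
y implies y = 5/6 implies 5/6 = 1
(y implies y) implies x = 1 implies 1/3 = 1/3
(((x implies x) implies not x) or ((x implies z) implies (y implies x))) or ((y implies y) implies x) = 1/3 or 1/3 = 1/3
((not not z implies not x) and (x and (x or x))) and ((((x implies x) implies not x) or ((x implies z) implies (y implies x))) or ((y implies y) implies x)) = 0 and 1/3 = 0
z or y = 1/3 or 5/6 = 5/6
z and (z or y) = 1/3 and 5/6 = 1/3
z or y = 1/3 or 5/6 = 5/6
(z and (z or y)) or (z or y) = 1/3 or 5/6 = 5/6
x or x = 1/3 or 1/3 = 1/3
x or (x or x) = 1/3 or 1/3 = 1/3
z and z = 1/3 and 1/3 = 1/3
(x or (x or x)) and (z and z) = 1/3 and 1/3 = 1/3
y or z = 5/6 or 1/3 = 5/6
(y or z) and z = 5/6 and 1/3 = 1/3
((x or (x or x)) and (z and z)) implies ((y or z) and z) = 1/3 implies 1/3 = 1
((z and (z or y)) or (z or y)) implies (((x or (x or x)) and (z and z)) implies ((y or z) and z)) = 5/6 implies 1 = 1
(((not not z implies not x) and (x and (x or x))) and ((((x implies x) implies not x) or ((x implies z) implies (y implies x))) or ((y implies y) implies x))) or (((z and (z or y)) or (z or y)) implies (((x or (x or x)) and (z and z)) implies ((y or z) and z))) = 0 or 1 = 1
not ((((not not z implies not x) and (x and (x or x))) and ((((x implies x) implies not x) or ((x implies z) implies (y implies x))) or ((y implies y) implies x))) or (((z and (z or y)) or (z or y)) implies (((x or (x or x)) and (z and z)) implies ((y or z) and z)))) = not 1 = 0

0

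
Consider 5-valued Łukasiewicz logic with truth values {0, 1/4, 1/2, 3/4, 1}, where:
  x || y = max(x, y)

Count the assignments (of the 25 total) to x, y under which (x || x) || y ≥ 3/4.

value 1: 9 assignments (counts)
value 3/4: 7 assignments (counts)
value 1/2: 5 assignments
value 1/4: 3 assignments
value 0: 1 assignment
So 16 of the 25 assignments meet the threshold.

16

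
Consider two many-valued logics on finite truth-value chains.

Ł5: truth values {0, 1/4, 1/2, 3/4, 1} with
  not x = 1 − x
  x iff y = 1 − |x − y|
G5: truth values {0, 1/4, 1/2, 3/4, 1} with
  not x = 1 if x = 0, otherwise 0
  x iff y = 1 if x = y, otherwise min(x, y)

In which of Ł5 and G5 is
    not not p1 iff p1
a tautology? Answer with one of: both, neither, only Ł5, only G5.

In Ł5: every assignment gives 1 — tautology.
In G5: at p1 = 1/4 the value is 1/4 — not a tautology.

only Ł5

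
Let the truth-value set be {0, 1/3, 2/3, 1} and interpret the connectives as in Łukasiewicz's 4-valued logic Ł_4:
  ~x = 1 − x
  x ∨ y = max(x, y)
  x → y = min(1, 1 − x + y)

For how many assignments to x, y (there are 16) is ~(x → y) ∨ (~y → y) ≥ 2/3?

x = 0, y = 0 ↦ 0  <
x = 0, y = 1/3 ↦ 2/3  ≥
x = 0, y = 2/3 ↦ 1  ≥
x = 0, y = 1 ↦ 1  ≥
x = 1/3, y = 0 ↦ 1/3  <
x = 1/3, y = 1/3 ↦ 2/3  ≥
x = 1/3, y = 2/3 ↦ 1  ≥
x = 1/3, y = 1 ↦ 1  ≥
x = 2/3, y = 0 ↦ 2/3  ≥
x = 2/3, y = 1/3 ↦ 2/3  ≥
x = 2/3, y = 2/3 ↦ 1  ≥
x = 2/3, y = 1 ↦ 1  ≥
x = 1, y = 0 ↦ 1  ≥
x = 1, y = 1/3 ↦ 2/3  ≥
x = 1, y = 2/3 ↦ 1  ≥
x = 1, y = 1 ↦ 1  ≥
So 14 of the 16 assignments meet the threshold.

14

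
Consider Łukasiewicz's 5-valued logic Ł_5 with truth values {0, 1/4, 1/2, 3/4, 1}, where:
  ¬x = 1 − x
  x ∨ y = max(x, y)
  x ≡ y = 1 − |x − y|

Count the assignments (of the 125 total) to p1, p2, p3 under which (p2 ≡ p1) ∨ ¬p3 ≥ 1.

value 1: 45 assignments (counts)
value 3/4: 44 assignments
value 1/2: 24 assignments
value 1/4: 10 assignments
value 0: 2 assignments
So 45 of the 125 assignments meet the threshold.

45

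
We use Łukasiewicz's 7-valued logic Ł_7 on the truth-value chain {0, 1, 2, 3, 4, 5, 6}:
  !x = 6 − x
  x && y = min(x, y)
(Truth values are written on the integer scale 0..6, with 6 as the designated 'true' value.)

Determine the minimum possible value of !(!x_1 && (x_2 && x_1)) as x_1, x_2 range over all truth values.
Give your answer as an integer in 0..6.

Take x_1 = 3, x_2 = 3:
!x_1 = !3 = 3
x_2 && x_1 = 3 && 3 = 3
!x_1 && (x_2 && x_1) = 3 && 3 = 3
!(!x_1 && (x_2 && x_1)) = !3 = 3
No assignment yields a value below 3, so this is the minimum.

3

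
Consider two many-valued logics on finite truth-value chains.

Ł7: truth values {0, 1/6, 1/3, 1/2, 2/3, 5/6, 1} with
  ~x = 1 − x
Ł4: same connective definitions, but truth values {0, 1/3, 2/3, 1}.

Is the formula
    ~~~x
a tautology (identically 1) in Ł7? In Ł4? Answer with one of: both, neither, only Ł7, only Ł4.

In Ł7: at x = 1/6 the value is 5/6 — not a tautology.
In Ł4: at x = 1/3 the value is 2/3 — not a tautology.

neither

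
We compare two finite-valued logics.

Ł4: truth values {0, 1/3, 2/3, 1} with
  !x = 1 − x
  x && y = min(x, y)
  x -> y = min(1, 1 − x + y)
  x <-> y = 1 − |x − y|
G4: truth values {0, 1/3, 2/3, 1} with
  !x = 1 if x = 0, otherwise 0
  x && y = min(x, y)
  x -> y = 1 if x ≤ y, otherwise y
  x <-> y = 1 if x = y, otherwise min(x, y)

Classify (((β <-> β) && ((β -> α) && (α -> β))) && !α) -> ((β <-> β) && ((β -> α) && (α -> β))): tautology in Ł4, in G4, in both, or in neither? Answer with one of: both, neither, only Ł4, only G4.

both

In Ł4: every assignment gives 1 — tautology.
In G4: every assignment gives 1 — tautology.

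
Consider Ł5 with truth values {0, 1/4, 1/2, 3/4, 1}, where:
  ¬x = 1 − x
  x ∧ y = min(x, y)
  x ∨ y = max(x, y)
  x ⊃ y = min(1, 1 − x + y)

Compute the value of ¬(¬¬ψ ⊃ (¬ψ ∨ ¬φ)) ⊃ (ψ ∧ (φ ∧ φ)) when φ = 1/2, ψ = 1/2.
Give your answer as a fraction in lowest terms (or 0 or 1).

1

¬ψ = ¬1/2 = 1/2
¬¬ψ = ¬1/2 = 1/2
¬ψ = ¬1/2 = 1/2
¬φ = ¬1/2 = 1/2
¬ψ ∨ ¬φ = 1/2 ∨ 1/2 = 1/2
¬¬ψ ⊃ (¬ψ ∨ ¬φ) = 1/2 ⊃ 1/2 = 1
¬(¬¬ψ ⊃ (¬ψ ∨ ¬φ)) = ¬1 = 0
φ ∧ φ = 1/2 ∧ 1/2 = 1/2
ψ ∧ (φ ∧ φ) = 1/2 ∧ 1/2 = 1/2
¬(¬¬ψ ⊃ (¬ψ ∨ ¬φ)) ⊃ (ψ ∧ (φ ∧ φ)) = 0 ⊃ 1/2 = 1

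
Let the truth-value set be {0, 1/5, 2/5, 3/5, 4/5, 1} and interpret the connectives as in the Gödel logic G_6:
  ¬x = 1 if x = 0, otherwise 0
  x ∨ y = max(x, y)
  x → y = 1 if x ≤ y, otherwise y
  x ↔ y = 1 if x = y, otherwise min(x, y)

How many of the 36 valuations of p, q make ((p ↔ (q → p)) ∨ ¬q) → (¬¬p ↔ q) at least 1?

10

value 1: 10 assignments (counts)
value 4/5: 4 assignments
value 3/5: 4 assignments
value 2/5: 4 assignments
value 1/5: 4 assignments
value 0: 10 assignments
So 10 of the 36 assignments meet the threshold.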